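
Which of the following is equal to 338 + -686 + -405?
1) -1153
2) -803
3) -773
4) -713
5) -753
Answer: 5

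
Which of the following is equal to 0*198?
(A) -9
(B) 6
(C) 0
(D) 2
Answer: C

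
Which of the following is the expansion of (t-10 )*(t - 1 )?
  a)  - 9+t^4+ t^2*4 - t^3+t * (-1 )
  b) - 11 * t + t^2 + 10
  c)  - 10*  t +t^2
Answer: b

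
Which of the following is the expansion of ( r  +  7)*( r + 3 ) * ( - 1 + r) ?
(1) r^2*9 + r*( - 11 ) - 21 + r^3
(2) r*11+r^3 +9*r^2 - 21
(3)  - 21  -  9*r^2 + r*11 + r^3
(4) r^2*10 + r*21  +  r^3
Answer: 2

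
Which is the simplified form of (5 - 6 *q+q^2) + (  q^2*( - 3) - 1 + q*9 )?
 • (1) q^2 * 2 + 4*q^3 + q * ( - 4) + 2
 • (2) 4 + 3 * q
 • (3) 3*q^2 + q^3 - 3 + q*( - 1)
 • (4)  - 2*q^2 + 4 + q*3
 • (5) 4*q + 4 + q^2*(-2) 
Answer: 4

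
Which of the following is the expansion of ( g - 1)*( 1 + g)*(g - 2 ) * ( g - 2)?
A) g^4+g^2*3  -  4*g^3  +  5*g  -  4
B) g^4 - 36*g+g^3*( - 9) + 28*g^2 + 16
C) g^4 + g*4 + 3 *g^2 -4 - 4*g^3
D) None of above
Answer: C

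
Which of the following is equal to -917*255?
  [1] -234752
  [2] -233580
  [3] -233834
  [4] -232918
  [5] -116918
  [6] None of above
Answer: 6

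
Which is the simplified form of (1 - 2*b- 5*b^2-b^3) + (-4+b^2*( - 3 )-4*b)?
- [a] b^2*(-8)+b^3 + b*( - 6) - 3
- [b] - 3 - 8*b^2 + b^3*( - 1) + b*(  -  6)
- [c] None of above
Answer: b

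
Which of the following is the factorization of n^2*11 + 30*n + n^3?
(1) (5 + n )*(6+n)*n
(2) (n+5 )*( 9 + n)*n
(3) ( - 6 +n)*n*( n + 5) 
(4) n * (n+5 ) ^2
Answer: 1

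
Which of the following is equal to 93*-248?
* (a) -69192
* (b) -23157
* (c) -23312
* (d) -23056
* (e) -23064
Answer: e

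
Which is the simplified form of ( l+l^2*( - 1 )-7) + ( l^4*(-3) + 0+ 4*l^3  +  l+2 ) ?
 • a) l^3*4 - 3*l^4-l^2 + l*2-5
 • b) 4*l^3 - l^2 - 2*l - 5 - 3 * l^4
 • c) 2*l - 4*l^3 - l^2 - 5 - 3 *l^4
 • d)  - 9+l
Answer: a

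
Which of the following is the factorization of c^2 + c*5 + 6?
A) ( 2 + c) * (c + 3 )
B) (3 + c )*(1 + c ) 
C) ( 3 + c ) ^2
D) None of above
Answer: A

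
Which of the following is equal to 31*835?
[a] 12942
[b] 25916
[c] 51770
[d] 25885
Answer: d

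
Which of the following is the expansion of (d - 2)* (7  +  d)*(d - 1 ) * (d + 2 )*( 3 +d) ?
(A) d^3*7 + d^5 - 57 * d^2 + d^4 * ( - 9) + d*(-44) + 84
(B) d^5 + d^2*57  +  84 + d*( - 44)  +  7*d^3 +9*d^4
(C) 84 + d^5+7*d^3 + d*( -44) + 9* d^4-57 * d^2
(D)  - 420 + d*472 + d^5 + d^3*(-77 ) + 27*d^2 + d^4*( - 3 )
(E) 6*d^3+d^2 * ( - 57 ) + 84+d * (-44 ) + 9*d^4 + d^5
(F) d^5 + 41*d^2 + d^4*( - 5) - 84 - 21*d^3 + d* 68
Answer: C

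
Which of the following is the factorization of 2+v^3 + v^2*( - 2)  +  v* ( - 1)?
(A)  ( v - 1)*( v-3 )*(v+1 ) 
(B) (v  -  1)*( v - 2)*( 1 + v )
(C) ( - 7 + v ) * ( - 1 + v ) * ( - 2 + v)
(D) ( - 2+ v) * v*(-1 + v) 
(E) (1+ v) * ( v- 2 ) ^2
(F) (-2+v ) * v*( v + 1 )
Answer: B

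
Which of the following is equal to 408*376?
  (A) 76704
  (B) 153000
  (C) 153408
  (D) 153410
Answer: C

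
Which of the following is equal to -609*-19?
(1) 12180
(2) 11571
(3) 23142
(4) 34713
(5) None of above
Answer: 2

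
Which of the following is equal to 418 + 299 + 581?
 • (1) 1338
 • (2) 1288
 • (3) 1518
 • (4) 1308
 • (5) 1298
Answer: 5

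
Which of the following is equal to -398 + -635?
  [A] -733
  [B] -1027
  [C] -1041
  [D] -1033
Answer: D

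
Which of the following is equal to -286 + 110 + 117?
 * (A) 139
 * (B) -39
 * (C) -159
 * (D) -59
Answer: D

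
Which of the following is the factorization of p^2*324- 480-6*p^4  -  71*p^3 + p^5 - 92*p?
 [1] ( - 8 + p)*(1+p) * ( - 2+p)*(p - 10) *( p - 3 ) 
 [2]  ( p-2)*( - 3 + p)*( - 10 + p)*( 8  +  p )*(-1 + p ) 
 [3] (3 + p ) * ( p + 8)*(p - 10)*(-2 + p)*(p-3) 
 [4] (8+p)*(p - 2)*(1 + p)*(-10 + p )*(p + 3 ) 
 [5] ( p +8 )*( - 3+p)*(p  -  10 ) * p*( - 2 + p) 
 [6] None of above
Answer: 6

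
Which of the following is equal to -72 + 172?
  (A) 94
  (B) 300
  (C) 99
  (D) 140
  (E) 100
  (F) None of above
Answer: E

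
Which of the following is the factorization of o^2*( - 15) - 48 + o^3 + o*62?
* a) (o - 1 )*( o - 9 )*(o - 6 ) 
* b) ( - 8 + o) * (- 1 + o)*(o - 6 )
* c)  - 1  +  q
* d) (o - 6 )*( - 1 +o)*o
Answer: b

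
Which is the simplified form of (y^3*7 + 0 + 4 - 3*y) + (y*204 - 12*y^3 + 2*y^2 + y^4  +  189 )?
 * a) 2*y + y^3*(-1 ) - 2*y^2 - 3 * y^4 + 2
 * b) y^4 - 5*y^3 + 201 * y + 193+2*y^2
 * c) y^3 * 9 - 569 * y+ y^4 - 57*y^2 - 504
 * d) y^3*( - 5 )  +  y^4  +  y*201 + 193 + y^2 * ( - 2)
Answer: b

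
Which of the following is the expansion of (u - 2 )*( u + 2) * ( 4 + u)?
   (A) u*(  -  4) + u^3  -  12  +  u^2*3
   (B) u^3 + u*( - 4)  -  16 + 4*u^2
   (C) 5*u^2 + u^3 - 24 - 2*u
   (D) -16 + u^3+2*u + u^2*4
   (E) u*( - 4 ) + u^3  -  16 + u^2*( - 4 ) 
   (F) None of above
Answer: B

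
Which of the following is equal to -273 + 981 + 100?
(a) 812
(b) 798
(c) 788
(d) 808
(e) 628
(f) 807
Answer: d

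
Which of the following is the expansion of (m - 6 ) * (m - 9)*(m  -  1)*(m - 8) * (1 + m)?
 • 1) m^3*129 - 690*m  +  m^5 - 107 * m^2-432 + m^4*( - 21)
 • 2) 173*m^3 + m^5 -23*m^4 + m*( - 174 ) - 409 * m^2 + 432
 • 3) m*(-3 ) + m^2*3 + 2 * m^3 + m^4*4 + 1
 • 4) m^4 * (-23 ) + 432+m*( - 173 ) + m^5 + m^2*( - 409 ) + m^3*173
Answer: 2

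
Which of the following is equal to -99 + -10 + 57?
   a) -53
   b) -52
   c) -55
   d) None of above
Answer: b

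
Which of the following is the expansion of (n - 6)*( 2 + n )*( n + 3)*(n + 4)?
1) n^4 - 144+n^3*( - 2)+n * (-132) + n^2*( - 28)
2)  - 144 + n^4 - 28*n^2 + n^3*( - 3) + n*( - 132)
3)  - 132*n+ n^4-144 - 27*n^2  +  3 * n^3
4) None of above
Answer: 4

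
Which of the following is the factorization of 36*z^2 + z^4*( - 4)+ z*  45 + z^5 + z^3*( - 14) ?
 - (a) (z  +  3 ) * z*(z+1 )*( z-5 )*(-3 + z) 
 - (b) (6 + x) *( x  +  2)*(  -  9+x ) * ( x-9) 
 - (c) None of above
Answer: a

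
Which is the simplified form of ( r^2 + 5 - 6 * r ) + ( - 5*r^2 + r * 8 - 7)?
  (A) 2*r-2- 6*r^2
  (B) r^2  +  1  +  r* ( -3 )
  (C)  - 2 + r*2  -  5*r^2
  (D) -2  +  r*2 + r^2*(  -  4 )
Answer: D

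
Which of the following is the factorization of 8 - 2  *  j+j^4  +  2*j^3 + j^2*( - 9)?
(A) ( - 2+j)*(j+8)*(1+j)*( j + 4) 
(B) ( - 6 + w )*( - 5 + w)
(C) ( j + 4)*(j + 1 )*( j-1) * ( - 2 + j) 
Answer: C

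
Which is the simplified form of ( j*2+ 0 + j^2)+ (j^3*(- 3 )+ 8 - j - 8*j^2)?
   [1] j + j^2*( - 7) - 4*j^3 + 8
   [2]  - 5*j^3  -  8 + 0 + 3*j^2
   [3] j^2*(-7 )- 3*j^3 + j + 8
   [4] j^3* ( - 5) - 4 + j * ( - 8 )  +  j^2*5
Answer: 3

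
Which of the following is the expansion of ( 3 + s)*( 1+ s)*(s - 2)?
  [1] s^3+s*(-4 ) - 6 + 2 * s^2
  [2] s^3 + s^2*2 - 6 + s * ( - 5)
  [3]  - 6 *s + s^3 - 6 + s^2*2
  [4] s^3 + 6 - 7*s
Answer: 2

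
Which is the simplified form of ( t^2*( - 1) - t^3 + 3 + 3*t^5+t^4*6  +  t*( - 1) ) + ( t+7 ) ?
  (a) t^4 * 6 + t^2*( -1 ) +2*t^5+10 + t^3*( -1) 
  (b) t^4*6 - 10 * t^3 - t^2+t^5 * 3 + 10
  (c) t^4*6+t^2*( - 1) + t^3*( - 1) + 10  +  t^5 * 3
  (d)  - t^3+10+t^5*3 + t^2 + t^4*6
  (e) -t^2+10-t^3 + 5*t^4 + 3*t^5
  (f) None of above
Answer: c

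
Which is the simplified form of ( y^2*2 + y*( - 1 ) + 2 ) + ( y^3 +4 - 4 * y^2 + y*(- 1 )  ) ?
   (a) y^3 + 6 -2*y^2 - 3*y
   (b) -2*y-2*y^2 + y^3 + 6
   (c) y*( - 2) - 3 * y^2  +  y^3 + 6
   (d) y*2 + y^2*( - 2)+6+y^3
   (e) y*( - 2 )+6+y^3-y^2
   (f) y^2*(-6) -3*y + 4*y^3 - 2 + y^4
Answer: b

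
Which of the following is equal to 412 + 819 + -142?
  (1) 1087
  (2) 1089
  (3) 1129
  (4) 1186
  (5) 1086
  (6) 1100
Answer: 2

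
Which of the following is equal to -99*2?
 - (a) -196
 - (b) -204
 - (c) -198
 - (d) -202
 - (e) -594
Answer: c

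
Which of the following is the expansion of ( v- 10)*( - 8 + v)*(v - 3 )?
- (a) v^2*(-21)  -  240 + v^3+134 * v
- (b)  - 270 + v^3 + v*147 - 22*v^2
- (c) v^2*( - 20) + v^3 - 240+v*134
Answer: a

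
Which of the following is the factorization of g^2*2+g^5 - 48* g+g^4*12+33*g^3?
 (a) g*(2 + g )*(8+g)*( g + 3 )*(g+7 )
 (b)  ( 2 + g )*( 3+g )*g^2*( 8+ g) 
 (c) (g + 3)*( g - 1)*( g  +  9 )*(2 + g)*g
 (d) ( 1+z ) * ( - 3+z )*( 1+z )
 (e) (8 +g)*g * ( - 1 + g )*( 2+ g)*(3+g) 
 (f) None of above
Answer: e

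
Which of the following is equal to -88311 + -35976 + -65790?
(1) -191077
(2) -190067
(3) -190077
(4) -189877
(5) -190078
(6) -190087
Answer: 3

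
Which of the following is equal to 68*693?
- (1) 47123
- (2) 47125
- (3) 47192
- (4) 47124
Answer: 4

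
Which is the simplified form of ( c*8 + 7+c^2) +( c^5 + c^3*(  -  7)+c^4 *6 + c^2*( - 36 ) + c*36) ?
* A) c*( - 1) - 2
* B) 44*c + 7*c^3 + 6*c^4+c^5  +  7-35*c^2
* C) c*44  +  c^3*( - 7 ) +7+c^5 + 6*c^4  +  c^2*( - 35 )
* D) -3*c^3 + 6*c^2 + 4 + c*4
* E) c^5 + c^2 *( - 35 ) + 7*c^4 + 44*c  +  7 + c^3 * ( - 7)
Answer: C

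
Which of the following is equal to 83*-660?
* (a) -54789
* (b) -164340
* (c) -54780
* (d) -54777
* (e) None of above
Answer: c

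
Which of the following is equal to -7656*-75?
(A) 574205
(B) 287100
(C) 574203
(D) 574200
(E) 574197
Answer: D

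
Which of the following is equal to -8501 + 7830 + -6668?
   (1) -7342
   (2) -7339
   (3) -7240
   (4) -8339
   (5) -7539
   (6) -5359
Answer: 2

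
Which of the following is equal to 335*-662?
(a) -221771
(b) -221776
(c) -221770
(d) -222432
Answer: c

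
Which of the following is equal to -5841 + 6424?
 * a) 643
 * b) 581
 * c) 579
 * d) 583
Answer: d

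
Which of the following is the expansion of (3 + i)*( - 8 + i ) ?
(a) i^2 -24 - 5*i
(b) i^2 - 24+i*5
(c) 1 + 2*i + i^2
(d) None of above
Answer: a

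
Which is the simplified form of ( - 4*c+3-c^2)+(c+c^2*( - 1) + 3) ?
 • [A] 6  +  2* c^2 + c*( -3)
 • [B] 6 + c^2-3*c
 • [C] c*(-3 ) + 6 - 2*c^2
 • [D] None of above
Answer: C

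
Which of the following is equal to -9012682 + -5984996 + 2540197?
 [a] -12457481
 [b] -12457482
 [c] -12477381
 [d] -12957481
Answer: a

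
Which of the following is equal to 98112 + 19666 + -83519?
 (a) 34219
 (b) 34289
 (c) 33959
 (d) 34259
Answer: d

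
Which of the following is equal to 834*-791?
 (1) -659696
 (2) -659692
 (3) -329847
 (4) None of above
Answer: 4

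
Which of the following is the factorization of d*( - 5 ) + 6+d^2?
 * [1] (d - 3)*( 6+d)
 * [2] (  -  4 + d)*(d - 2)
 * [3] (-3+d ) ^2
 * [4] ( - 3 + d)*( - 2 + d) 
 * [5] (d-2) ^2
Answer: 4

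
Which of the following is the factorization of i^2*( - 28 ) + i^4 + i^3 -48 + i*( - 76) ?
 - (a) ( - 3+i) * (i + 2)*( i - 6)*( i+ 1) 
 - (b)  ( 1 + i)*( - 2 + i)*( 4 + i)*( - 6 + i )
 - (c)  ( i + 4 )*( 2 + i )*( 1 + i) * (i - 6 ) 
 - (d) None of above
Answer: c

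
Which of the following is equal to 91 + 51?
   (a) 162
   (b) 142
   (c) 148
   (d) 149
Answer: b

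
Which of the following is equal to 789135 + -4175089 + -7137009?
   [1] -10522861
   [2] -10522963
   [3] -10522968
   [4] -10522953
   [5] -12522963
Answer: 2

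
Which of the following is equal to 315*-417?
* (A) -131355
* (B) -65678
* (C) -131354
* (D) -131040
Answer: A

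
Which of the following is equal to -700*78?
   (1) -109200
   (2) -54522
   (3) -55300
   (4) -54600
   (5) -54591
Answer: 4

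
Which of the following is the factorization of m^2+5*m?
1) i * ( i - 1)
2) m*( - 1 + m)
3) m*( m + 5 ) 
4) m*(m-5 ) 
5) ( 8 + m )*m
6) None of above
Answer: 3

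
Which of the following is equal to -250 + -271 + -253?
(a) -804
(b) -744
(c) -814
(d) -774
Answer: d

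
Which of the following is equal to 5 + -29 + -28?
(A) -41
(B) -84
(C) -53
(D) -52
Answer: D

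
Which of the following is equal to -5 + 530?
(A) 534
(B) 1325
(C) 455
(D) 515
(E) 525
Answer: E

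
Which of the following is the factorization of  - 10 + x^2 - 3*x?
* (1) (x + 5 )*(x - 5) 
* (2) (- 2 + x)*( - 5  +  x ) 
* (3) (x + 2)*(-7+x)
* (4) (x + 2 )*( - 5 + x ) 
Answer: 4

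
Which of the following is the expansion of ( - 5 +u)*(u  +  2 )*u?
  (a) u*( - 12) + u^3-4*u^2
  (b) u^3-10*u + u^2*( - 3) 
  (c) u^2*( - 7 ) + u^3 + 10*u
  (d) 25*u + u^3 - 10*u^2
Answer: b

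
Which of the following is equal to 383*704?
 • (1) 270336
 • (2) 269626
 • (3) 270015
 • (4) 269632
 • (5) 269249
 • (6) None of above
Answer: 4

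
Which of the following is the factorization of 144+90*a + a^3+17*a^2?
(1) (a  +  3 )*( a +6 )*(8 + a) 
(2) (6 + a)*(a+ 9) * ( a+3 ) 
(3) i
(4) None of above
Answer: 1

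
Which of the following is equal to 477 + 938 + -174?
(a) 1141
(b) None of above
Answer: b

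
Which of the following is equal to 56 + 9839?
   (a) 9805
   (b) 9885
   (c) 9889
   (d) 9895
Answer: d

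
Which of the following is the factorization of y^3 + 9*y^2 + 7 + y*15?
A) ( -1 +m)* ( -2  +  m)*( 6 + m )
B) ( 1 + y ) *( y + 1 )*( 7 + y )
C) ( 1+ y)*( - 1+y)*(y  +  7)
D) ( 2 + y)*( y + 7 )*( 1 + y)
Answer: B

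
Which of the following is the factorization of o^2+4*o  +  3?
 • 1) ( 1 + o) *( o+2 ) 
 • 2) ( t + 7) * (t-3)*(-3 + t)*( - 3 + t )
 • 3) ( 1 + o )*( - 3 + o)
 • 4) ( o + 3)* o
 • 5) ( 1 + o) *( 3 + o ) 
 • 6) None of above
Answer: 5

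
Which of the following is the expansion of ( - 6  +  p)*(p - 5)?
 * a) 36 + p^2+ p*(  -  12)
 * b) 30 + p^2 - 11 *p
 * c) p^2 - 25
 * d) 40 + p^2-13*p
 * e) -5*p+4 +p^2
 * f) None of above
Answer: b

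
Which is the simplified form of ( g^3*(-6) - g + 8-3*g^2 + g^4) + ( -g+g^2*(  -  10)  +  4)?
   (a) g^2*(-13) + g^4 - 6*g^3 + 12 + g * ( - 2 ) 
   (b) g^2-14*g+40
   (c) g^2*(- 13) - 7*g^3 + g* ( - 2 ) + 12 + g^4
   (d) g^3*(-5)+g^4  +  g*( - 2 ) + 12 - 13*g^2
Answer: a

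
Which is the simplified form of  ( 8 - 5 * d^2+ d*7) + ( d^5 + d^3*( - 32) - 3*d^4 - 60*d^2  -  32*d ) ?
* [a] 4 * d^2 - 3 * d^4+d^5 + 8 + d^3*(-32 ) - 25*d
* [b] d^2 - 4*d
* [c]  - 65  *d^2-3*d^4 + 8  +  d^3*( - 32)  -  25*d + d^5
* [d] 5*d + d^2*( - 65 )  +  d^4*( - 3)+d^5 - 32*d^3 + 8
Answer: c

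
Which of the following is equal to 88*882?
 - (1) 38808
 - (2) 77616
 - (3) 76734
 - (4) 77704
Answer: 2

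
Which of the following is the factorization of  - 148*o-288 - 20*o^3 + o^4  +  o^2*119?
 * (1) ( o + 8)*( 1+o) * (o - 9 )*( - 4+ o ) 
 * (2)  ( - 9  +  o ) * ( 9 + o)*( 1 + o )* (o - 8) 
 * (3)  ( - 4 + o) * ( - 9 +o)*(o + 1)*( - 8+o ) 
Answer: 3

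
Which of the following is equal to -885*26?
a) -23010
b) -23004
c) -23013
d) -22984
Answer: a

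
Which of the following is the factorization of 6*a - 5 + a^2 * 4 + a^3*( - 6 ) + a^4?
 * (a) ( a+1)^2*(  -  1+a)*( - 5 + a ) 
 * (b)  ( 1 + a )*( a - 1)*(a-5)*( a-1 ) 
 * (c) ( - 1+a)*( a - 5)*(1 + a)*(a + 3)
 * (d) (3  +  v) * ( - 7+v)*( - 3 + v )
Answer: b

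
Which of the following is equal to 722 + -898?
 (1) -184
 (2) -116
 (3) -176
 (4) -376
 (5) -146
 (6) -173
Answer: 3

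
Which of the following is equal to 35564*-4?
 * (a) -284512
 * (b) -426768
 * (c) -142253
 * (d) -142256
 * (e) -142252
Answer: d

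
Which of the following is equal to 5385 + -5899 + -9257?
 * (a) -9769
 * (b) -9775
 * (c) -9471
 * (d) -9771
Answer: d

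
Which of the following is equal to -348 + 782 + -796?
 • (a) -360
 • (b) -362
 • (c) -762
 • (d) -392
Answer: b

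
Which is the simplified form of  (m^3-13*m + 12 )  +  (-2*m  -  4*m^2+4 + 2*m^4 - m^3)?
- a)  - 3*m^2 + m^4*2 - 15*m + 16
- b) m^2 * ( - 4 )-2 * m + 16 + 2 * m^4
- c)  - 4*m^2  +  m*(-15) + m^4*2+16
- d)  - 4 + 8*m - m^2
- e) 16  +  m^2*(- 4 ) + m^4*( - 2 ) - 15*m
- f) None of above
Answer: c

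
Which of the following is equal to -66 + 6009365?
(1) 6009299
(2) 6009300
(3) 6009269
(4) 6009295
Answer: 1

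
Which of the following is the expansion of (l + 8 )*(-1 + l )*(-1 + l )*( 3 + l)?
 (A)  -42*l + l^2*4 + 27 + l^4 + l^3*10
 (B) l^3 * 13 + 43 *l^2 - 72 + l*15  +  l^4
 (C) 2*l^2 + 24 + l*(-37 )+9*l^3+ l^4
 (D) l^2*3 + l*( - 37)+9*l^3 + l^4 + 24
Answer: D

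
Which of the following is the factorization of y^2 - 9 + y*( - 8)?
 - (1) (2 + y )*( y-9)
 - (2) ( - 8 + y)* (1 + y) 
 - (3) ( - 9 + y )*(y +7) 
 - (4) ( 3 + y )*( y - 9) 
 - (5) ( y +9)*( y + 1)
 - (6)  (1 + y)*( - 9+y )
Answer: 6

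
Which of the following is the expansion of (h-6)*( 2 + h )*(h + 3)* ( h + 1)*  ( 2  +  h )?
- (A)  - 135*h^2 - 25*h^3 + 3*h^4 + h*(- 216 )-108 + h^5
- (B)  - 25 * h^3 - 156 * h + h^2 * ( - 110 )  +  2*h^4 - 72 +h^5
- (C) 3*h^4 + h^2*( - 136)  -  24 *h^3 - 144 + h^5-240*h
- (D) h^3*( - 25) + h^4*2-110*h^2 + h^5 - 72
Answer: B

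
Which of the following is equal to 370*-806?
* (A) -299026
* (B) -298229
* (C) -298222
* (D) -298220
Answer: D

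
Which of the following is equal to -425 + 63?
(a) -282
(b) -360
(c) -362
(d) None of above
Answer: c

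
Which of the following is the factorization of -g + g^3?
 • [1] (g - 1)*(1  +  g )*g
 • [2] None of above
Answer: 1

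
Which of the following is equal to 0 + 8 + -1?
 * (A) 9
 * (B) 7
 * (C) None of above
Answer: B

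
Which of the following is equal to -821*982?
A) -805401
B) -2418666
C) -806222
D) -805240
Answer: C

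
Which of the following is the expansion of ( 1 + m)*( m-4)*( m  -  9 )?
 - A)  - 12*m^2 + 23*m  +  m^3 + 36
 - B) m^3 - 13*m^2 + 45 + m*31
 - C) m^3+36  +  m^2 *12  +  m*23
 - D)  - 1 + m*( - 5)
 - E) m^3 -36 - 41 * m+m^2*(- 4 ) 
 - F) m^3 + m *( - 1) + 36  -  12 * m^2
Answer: A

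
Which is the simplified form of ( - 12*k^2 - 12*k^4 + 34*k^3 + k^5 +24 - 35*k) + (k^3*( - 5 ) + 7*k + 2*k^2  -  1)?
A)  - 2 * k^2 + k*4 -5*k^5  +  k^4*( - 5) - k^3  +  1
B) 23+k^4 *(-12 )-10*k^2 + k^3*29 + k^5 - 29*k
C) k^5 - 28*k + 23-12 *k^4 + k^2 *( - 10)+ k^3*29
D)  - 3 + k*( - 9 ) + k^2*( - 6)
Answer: C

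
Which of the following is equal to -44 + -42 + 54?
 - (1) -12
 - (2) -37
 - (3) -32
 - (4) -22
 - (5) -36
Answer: 3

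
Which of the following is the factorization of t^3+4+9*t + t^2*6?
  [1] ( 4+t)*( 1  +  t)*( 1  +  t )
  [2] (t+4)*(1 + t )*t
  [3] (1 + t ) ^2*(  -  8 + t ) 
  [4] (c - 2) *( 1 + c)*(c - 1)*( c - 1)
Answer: 1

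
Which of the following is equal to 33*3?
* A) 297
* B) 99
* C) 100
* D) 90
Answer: B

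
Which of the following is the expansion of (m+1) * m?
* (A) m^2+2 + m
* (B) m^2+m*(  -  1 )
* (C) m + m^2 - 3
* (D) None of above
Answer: D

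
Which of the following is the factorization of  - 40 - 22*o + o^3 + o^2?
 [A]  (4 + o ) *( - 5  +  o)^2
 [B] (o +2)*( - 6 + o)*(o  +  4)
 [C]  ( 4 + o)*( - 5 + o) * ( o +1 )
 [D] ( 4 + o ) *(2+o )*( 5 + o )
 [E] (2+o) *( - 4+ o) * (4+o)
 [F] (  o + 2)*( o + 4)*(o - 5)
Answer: F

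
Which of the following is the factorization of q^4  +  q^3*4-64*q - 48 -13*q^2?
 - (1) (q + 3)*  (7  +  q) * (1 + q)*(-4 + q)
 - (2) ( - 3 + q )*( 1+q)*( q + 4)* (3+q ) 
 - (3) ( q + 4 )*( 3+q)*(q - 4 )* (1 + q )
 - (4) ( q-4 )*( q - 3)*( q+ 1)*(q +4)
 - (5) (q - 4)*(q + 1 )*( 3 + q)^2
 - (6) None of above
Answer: 3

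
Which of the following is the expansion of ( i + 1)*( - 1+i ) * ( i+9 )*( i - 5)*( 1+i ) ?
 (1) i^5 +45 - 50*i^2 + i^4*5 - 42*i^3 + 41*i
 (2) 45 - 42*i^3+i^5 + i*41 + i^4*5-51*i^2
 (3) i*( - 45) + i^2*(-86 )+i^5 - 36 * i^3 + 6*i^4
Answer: 1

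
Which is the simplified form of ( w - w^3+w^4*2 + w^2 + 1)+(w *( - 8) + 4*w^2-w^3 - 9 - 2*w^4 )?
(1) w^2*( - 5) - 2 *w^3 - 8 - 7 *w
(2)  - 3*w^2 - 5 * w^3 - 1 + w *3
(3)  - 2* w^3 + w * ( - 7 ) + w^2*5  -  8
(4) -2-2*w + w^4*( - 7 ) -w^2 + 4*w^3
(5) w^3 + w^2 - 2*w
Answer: 3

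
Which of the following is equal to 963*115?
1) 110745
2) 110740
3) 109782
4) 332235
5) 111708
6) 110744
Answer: 1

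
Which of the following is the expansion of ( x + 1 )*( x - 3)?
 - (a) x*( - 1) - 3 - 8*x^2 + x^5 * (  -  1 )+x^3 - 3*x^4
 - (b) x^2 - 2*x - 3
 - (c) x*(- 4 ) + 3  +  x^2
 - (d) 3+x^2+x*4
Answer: b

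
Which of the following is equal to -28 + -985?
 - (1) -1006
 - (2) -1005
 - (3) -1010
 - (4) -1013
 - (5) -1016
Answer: 4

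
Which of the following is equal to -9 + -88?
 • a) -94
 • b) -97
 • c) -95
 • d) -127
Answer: b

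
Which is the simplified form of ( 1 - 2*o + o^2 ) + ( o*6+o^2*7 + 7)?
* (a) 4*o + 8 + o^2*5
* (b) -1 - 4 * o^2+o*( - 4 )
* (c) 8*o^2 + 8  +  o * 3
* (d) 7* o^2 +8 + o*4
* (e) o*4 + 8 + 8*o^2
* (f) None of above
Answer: e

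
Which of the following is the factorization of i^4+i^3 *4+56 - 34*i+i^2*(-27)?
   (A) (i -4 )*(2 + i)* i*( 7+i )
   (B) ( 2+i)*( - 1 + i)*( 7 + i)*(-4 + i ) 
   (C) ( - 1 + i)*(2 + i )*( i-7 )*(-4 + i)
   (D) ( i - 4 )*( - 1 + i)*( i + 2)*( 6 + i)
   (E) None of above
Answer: B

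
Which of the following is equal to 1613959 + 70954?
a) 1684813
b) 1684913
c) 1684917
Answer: b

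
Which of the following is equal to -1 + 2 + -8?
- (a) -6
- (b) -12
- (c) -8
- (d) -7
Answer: d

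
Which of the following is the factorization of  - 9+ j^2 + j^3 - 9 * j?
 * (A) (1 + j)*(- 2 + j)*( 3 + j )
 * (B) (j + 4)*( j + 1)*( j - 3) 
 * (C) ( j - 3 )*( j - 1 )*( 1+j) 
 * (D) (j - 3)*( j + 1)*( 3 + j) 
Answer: D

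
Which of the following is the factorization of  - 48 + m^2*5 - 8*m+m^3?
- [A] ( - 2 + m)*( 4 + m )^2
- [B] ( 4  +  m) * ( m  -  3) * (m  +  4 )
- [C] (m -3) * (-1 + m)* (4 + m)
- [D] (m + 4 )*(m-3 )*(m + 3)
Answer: B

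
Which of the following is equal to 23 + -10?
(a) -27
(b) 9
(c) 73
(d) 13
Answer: d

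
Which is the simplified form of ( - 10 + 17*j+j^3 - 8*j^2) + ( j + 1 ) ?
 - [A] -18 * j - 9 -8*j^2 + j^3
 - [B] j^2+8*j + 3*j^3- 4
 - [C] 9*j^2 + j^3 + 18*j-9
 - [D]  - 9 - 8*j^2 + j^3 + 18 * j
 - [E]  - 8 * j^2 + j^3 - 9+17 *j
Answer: D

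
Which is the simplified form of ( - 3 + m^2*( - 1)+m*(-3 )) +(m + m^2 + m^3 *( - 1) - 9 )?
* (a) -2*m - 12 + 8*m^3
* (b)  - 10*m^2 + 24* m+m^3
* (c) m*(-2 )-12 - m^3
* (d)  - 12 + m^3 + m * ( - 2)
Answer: c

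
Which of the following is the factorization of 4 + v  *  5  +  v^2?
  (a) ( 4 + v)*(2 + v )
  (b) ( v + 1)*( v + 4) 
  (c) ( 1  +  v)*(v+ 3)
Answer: b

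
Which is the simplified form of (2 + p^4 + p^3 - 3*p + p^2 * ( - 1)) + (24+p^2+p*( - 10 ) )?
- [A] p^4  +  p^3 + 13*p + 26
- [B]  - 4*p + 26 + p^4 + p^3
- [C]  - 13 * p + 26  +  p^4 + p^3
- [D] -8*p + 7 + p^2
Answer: C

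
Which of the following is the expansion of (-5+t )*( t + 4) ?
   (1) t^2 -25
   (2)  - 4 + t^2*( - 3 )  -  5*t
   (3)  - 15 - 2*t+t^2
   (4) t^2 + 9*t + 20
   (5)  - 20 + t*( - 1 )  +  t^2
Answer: 5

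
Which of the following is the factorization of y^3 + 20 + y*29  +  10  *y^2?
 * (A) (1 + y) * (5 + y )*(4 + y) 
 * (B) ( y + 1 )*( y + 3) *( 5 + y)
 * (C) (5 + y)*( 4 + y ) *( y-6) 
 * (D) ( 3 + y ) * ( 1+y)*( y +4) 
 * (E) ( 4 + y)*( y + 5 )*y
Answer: A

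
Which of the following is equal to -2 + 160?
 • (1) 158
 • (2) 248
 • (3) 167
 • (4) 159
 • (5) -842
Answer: 1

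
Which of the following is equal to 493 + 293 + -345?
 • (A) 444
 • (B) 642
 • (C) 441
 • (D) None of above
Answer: C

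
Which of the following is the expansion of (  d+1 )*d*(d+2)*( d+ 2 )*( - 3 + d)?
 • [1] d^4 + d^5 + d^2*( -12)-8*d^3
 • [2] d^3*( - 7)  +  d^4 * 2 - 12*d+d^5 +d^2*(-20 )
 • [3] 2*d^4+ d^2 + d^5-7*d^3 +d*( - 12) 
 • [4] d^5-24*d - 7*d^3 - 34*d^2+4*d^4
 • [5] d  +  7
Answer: 2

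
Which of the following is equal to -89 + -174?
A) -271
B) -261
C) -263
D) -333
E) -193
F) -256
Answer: C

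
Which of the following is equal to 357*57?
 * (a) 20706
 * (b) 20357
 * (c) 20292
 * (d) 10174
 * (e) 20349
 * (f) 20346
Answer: e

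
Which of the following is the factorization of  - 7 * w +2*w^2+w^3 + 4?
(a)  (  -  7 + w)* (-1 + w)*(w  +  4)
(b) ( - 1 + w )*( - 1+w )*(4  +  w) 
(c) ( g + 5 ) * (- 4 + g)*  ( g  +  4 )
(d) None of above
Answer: b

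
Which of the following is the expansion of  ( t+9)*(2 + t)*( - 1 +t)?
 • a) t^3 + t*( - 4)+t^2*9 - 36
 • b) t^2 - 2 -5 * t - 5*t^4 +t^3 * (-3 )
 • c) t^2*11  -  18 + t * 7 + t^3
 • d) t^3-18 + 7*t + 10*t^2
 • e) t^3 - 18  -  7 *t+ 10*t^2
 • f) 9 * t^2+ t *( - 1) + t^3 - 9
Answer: d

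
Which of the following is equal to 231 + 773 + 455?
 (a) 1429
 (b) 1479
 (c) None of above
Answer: c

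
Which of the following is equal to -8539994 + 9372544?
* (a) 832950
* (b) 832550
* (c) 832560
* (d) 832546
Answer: b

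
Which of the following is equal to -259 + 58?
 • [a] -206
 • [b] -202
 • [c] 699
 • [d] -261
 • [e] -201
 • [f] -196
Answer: e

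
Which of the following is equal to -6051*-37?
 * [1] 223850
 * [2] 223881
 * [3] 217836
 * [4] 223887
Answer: 4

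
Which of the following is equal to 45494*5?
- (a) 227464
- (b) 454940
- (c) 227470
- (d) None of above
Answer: c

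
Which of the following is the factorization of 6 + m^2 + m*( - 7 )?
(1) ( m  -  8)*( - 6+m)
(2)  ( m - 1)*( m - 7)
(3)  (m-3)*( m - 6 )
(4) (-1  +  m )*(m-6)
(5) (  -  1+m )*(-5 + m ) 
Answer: 4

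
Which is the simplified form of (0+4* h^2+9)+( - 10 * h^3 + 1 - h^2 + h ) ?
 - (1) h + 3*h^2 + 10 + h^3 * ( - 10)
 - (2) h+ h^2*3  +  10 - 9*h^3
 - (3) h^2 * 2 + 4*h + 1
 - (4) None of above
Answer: 1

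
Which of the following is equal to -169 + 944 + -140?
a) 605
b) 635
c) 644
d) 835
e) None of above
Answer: b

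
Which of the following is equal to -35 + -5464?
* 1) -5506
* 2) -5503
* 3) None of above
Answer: 3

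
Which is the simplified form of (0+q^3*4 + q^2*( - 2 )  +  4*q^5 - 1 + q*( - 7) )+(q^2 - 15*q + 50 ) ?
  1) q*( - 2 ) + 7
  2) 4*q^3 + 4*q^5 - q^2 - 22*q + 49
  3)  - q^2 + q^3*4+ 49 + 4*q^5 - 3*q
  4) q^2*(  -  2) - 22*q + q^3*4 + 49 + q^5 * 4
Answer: 2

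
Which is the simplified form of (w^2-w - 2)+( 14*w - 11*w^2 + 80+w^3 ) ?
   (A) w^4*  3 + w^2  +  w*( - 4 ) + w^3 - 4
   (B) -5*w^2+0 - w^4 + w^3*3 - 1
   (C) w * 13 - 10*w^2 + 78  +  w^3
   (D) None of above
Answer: C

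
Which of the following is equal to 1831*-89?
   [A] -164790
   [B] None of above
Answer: B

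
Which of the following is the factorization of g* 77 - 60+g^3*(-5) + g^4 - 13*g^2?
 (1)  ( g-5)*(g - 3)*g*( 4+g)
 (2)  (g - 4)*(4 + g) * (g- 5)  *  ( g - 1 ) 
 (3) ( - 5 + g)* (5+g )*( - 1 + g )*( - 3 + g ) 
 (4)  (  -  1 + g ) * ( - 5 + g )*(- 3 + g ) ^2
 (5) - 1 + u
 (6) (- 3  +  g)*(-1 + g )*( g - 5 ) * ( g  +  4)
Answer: 6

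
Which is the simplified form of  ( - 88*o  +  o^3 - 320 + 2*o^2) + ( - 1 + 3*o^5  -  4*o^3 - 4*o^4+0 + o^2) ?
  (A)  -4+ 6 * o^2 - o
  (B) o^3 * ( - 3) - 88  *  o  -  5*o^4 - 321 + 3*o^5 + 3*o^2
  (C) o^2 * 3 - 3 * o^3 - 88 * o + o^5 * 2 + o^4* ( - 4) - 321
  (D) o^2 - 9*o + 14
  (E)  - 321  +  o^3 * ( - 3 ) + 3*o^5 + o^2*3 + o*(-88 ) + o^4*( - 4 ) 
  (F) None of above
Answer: E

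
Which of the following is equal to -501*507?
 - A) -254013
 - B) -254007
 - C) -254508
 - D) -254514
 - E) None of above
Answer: B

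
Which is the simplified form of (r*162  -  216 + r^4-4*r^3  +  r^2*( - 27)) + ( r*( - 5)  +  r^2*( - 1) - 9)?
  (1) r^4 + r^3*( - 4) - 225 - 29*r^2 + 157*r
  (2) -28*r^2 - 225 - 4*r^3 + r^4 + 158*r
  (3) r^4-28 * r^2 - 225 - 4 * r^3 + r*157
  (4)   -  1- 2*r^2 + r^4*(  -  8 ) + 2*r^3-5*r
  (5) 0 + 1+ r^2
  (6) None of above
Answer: 3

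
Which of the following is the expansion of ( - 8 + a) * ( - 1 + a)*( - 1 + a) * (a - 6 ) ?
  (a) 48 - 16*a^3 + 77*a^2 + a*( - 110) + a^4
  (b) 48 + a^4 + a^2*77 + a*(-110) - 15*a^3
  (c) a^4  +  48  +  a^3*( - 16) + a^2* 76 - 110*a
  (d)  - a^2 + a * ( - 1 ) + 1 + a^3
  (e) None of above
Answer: a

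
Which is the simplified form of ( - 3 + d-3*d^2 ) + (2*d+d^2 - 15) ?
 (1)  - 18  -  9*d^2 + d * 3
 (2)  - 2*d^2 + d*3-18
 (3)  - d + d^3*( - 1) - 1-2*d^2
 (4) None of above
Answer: 2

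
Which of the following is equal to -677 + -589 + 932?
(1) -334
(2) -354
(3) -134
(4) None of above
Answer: 1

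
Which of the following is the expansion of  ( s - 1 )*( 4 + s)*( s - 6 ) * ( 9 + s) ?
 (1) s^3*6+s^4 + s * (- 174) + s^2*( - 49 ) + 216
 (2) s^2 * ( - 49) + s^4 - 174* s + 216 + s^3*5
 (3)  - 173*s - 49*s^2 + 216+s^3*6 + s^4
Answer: 1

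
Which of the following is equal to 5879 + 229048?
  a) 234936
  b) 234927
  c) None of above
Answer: b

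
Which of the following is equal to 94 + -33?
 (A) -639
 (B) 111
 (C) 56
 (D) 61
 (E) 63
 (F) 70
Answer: D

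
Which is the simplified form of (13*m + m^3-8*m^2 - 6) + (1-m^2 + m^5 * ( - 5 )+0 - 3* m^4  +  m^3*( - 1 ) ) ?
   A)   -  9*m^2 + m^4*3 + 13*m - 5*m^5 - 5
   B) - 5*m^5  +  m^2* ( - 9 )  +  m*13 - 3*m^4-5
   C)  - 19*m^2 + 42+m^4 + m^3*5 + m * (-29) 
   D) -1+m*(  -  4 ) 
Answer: B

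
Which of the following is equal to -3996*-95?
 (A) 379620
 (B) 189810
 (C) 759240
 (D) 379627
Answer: A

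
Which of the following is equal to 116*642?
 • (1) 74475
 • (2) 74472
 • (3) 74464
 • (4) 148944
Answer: 2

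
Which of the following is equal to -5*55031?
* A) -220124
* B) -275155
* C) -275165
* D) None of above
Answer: B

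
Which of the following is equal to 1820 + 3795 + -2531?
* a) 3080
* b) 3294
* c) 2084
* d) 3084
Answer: d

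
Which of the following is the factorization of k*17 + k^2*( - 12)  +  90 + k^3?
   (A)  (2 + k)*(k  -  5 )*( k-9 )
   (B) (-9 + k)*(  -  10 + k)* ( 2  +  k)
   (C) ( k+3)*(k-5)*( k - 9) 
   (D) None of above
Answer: A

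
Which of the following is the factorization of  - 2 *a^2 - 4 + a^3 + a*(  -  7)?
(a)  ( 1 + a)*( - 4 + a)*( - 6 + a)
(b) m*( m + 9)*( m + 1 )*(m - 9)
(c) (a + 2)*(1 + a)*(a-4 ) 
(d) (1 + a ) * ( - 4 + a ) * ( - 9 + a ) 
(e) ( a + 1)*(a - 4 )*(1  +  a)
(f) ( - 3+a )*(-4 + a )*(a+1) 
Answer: e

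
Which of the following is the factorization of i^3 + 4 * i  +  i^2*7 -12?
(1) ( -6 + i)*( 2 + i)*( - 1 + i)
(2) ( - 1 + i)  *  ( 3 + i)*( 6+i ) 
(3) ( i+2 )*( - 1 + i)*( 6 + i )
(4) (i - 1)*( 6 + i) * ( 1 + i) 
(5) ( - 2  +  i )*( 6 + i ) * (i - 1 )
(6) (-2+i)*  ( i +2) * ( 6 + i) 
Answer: 3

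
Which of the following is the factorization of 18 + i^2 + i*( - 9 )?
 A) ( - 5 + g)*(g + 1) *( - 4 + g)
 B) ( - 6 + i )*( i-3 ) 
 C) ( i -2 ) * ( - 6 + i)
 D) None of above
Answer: B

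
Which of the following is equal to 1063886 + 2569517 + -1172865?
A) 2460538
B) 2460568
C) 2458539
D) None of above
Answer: A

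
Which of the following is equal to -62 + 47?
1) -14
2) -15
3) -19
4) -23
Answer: 2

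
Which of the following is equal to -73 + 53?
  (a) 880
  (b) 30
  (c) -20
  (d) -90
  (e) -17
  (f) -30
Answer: c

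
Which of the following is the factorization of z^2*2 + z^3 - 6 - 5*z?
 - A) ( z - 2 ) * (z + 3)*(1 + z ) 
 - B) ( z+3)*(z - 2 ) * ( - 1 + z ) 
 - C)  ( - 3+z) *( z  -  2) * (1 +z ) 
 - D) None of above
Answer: A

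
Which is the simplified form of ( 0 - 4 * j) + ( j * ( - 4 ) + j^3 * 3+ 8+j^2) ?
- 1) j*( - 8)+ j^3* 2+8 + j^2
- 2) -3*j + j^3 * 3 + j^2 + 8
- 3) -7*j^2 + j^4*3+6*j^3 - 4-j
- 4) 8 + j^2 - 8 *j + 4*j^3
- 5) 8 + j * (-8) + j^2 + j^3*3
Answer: 5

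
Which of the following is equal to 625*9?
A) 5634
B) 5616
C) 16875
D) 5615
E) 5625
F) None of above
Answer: E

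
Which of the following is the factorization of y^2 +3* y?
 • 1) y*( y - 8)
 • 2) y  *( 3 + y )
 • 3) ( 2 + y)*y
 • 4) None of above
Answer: 2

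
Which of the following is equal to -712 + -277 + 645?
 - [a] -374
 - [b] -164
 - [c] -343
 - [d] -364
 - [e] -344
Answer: e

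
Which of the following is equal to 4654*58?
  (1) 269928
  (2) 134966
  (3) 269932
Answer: 3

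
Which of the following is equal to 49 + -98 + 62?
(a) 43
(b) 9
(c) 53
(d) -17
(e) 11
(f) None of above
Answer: f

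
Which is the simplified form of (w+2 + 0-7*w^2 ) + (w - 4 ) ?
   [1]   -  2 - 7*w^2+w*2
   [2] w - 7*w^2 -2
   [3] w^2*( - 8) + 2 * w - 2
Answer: 1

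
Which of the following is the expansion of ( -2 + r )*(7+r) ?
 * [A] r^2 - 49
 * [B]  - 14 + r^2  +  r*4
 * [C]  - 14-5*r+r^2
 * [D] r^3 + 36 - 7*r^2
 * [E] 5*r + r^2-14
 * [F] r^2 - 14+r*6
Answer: E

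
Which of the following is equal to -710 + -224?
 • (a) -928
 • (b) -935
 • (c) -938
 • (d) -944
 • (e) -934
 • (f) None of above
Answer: e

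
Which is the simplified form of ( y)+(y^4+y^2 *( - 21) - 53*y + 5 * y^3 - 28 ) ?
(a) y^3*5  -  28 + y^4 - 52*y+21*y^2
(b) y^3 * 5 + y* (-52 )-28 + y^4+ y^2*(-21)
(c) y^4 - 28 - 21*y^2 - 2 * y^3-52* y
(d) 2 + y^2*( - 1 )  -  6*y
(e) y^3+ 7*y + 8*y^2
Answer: b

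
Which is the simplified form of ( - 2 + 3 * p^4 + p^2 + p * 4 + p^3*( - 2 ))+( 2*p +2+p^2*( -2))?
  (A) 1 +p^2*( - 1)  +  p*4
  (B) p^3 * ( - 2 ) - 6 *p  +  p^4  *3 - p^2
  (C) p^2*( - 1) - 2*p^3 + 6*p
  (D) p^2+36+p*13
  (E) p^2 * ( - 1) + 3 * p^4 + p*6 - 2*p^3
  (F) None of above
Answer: E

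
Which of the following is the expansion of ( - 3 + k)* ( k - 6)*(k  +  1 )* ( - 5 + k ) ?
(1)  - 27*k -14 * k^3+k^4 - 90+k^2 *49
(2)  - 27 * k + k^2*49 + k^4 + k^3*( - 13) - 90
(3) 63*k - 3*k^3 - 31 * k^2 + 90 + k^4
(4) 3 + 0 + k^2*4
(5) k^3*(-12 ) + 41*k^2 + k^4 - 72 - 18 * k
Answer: 2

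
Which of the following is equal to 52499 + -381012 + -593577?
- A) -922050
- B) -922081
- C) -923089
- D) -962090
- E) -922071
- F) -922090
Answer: F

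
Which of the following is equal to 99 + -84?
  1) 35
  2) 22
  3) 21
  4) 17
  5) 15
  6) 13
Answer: 5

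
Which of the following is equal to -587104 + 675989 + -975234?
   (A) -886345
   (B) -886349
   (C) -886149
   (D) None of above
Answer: B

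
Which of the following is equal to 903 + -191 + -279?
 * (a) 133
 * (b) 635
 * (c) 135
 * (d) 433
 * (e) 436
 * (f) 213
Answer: d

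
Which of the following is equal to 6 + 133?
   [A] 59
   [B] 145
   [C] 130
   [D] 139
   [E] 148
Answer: D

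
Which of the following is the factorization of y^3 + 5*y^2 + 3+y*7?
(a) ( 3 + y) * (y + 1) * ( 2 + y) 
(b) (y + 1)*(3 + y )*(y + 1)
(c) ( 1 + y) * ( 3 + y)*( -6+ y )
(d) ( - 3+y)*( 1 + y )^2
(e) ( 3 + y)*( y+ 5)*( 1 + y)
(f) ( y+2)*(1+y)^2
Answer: b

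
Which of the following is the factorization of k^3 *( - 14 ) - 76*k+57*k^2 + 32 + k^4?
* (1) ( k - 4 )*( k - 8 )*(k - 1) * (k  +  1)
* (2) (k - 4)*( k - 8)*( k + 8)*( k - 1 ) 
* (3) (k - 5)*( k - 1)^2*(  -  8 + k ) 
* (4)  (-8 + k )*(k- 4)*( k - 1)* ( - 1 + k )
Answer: 4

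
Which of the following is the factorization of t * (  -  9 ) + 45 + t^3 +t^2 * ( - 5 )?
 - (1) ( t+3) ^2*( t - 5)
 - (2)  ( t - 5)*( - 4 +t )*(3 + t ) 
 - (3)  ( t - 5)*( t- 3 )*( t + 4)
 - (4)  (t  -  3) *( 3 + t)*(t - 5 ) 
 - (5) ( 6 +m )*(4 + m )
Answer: 4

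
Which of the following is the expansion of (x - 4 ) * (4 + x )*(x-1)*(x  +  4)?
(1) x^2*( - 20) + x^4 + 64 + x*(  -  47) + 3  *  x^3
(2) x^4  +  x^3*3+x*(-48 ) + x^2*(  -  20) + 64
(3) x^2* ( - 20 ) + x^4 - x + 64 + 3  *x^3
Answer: 2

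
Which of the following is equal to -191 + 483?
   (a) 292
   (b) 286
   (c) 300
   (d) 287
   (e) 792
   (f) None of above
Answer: a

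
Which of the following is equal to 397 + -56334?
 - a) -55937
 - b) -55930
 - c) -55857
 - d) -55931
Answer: a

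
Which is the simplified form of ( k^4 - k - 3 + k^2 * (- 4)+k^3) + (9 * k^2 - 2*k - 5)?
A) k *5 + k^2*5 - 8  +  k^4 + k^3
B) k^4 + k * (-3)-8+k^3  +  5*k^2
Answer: B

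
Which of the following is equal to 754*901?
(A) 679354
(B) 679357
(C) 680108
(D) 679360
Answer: A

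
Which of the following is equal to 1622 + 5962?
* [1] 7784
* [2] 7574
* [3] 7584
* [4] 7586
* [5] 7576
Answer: 3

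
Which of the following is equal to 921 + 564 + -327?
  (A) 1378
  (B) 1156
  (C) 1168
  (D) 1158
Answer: D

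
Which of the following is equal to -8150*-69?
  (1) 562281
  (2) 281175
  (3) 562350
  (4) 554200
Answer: 3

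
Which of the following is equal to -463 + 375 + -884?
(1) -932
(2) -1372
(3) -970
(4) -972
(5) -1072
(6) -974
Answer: 4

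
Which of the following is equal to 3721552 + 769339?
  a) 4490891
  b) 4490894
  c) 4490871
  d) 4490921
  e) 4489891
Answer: a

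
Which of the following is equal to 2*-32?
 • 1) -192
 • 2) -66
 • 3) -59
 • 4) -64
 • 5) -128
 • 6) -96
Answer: 4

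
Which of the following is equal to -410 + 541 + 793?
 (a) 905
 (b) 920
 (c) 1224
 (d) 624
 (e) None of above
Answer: e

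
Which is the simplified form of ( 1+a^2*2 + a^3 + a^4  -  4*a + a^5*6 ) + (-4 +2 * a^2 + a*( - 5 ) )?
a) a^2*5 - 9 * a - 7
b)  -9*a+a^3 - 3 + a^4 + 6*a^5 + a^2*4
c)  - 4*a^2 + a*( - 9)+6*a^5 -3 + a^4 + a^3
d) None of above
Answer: b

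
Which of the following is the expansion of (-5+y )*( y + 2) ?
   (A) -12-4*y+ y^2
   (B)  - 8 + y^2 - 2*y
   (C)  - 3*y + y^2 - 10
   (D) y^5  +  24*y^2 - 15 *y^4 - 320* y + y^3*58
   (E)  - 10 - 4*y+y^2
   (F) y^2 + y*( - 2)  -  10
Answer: C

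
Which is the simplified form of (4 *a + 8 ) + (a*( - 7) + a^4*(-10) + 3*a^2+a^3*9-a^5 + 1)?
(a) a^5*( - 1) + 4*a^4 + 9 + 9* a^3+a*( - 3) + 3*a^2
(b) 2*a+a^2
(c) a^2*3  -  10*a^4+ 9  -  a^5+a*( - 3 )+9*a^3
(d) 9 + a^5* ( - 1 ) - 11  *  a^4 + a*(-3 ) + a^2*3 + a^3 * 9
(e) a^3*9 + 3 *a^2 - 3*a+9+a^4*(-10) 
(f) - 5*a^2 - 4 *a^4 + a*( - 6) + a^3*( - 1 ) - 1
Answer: c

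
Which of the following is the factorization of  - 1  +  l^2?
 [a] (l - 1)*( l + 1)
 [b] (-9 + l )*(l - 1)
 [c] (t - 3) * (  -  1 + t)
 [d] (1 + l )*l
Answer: a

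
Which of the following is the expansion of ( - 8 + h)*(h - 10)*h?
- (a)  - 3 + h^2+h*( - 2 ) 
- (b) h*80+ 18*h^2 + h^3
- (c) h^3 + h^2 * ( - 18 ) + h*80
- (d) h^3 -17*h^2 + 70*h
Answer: c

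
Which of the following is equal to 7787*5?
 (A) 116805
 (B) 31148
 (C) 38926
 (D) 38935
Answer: D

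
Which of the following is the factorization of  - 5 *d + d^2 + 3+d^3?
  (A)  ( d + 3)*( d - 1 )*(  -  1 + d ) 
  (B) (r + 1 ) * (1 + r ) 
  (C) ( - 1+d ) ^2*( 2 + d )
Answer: A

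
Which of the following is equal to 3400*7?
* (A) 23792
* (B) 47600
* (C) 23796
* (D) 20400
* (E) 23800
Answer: E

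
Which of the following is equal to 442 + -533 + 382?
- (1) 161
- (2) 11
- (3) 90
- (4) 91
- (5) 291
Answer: 5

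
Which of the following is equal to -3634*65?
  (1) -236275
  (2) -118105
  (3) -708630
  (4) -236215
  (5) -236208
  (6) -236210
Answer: 6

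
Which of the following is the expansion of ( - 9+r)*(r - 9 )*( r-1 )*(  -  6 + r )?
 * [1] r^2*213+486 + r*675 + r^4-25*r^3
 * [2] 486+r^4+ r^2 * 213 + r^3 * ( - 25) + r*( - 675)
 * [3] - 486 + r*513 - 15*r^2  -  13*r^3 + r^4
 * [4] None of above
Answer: 2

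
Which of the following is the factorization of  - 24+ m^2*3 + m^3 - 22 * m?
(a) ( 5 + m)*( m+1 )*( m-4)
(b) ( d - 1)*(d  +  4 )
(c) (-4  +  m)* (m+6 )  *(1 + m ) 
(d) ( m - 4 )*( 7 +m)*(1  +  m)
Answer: c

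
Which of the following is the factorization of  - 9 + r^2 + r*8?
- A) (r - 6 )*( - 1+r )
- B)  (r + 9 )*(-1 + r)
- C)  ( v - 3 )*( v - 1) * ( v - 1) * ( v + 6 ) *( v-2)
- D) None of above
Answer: B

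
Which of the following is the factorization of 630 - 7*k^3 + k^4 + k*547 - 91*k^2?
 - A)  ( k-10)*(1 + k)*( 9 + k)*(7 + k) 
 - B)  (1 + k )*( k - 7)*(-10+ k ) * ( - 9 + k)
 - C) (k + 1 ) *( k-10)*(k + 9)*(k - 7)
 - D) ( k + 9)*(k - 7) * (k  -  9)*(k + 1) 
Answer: C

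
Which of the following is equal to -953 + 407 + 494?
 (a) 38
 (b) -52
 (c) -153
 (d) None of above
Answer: b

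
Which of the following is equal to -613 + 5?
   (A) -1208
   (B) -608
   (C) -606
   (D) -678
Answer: B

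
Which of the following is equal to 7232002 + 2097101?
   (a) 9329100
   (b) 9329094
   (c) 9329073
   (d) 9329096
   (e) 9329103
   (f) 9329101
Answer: e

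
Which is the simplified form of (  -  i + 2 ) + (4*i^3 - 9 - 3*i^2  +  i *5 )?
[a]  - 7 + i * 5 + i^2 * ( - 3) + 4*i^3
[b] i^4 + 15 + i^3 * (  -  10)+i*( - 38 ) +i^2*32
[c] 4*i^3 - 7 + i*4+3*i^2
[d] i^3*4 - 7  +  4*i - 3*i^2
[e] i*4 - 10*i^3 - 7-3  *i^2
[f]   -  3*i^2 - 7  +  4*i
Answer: d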